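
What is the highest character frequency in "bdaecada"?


Input: bdaecada
Character counts:
  'a': 3
  'b': 1
  'c': 1
  'd': 2
  'e': 1
Maximum frequency: 3

3


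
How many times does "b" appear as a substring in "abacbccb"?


Searching for "b" in "abacbccb"
Scanning each position:
  Position 0: "a" => no
  Position 1: "b" => MATCH
  Position 2: "a" => no
  Position 3: "c" => no
  Position 4: "b" => MATCH
  Position 5: "c" => no
  Position 6: "c" => no
  Position 7: "b" => MATCH
Total occurrences: 3

3


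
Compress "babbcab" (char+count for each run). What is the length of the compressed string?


Input: babbcab
Runs:
  'b' x 1 => "b1"
  'a' x 1 => "a1"
  'b' x 2 => "b2"
  'c' x 1 => "c1"
  'a' x 1 => "a1"
  'b' x 1 => "b1"
Compressed: "b1a1b2c1a1b1"
Compressed length: 12

12


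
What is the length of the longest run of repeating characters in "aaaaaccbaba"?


Input: "aaaaaccbaba"
Scanning for longest run:
  Position 1 ('a'): continues run of 'a', length=2
  Position 2 ('a'): continues run of 'a', length=3
  Position 3 ('a'): continues run of 'a', length=4
  Position 4 ('a'): continues run of 'a', length=5
  Position 5 ('c'): new char, reset run to 1
  Position 6 ('c'): continues run of 'c', length=2
  Position 7 ('b'): new char, reset run to 1
  Position 8 ('a'): new char, reset run to 1
  Position 9 ('b'): new char, reset run to 1
  Position 10 ('a'): new char, reset run to 1
Longest run: 'a' with length 5

5


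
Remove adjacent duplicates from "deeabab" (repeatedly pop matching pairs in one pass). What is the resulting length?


Input: deeabab
Stack-based adjacent duplicate removal:
  Read 'd': push. Stack: d
  Read 'e': push. Stack: de
  Read 'e': matches stack top 'e' => pop. Stack: d
  Read 'a': push. Stack: da
  Read 'b': push. Stack: dab
  Read 'a': push. Stack: daba
  Read 'b': push. Stack: dabab
Final stack: "dabab" (length 5)

5


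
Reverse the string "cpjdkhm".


Input: cpjdkhm
Reading characters right to left:
  Position 6: 'm'
  Position 5: 'h'
  Position 4: 'k'
  Position 3: 'd'
  Position 2: 'j'
  Position 1: 'p'
  Position 0: 'c'
Reversed: mhkdjpc

mhkdjpc


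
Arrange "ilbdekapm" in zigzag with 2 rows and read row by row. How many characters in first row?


Zigzag "ilbdekapm" into 2 rows:
Placing characters:
  'i' => row 0
  'l' => row 1
  'b' => row 0
  'd' => row 1
  'e' => row 0
  'k' => row 1
  'a' => row 0
  'p' => row 1
  'm' => row 0
Rows:
  Row 0: "ibeam"
  Row 1: "ldkp"
First row length: 5

5


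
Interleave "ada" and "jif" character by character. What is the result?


Interleaving "ada" and "jif":
  Position 0: 'a' from first, 'j' from second => "aj"
  Position 1: 'd' from first, 'i' from second => "di"
  Position 2: 'a' from first, 'f' from second => "af"
Result: ajdiaf

ajdiaf


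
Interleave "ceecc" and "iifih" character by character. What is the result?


Interleaving "ceecc" and "iifih":
  Position 0: 'c' from first, 'i' from second => "ci"
  Position 1: 'e' from first, 'i' from second => "ei"
  Position 2: 'e' from first, 'f' from second => "ef"
  Position 3: 'c' from first, 'i' from second => "ci"
  Position 4: 'c' from first, 'h' from second => "ch"
Result: cieiefcich

cieiefcich


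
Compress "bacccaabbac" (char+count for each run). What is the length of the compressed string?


Input: bacccaabbac
Runs:
  'b' x 1 => "b1"
  'a' x 1 => "a1"
  'c' x 3 => "c3"
  'a' x 2 => "a2"
  'b' x 2 => "b2"
  'a' x 1 => "a1"
  'c' x 1 => "c1"
Compressed: "b1a1c3a2b2a1c1"
Compressed length: 14

14


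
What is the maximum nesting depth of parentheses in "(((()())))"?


Input: "(((()())))"
Tracking depth:
  Position 0 '(': depth becomes 1
  Position 1 '(': depth becomes 2
  Position 2 '(': depth becomes 3
  Position 3 '(': depth becomes 4
  Position 4 ')': depth becomes 3
  Position 5 '(': depth becomes 4
  Position 6 ')': depth becomes 3
  Position 7 ')': depth becomes 2
  Position 8 ')': depth becomes 1
  Position 9 ')': depth becomes 0
Maximum depth reached: 4

4


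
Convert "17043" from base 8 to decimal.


Input: "17043" in base 8
Positional expansion:
  Digit '1' (value 1) x 8^4 = 4096
  Digit '7' (value 7) x 8^3 = 3584
  Digit '0' (value 0) x 8^2 = 0
  Digit '4' (value 4) x 8^1 = 32
  Digit '3' (value 3) x 8^0 = 3
Sum = 7715

7715


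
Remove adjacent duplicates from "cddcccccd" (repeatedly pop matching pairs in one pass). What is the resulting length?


Input: cddcccccd
Stack-based adjacent duplicate removal:
  Read 'c': push. Stack: c
  Read 'd': push. Stack: cd
  Read 'd': matches stack top 'd' => pop. Stack: c
  Read 'c': matches stack top 'c' => pop. Stack: (empty)
  Read 'c': push. Stack: c
  Read 'c': matches stack top 'c' => pop. Stack: (empty)
  Read 'c': push. Stack: c
  Read 'c': matches stack top 'c' => pop. Stack: (empty)
  Read 'd': push. Stack: d
Final stack: "d" (length 1)

1


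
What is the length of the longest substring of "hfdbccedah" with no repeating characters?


Input: "hfdbccedah"
Sliding window (track last position of each char):
  Position 0 ('h'): window [0,0] length 1 -- new best
  Position 1 ('f'): window [0,1] length 2 -- new best
  Position 2 ('d'): window [0,2] length 3 -- new best
  Position 3 ('b'): window [0,3] length 4 -- new best
  Position 4 ('c'): window [0,4] length 5 -- new best
  Position 5 ('c'): repeat (last at 4), move window start to 5
  Position 5 ('c'): window [5,5] length 1
  Position 6 ('e'): window [5,6] length 2
  Position 7 ('d'): window [5,7] length 3
  Position 8 ('a'): window [5,8] length 4
  Position 9 ('h'): window [5,9] length 5
Longest substring with no repeats: "hfdbc" with length 5

5


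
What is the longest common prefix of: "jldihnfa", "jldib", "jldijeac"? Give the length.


Words: jldihnfa, jldib, jldijeac
  Position 0: all 'j' => match
  Position 1: all 'l' => match
  Position 2: all 'd' => match
  Position 3: all 'i' => match
  Position 4: ('h', 'b', 'j') => mismatch, stop
LCP = "jldi" (length 4)

4


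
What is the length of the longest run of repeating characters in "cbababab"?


Input: "cbababab"
Scanning for longest run:
  Position 1 ('b'): new char, reset run to 1
  Position 2 ('a'): new char, reset run to 1
  Position 3 ('b'): new char, reset run to 1
  Position 4 ('a'): new char, reset run to 1
  Position 5 ('b'): new char, reset run to 1
  Position 6 ('a'): new char, reset run to 1
  Position 7 ('b'): new char, reset run to 1
Longest run: 'c' with length 1

1


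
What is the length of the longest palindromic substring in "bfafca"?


Input: "bfafca"
Checking substrings for palindromes:
  [1:4] "faf" (len 3) => palindrome
Longest palindromic substring: "faf" with length 3

3


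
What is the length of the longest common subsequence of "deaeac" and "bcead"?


LCS of "deaeac" and "bcead"
DP table:
           b    c    e    a    d
      0    0    0    0    0    0
  d   0    0    0    0    0    1
  e   0    0    0    1    1    1
  a   0    0    0    1    2    2
  e   0    0    0    1    2    2
  a   0    0    0    1    2    2
  c   0    0    1    1    2    2
LCS length = dp[6][5] = 2

2


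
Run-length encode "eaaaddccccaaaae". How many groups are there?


Input: eaaaddccccaaaae
Scanning for consecutive runs:
  Group 1: 'e' x 1 (positions 0-0)
  Group 2: 'a' x 3 (positions 1-3)
  Group 3: 'd' x 2 (positions 4-5)
  Group 4: 'c' x 4 (positions 6-9)
  Group 5: 'a' x 4 (positions 10-13)
  Group 6: 'e' x 1 (positions 14-14)
Total groups: 6

6


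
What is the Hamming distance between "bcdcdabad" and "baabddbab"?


Comparing "bcdcdabad" and "baabddbab" position by position:
  Position 0: 'b' vs 'b' => same
  Position 1: 'c' vs 'a' => differ
  Position 2: 'd' vs 'a' => differ
  Position 3: 'c' vs 'b' => differ
  Position 4: 'd' vs 'd' => same
  Position 5: 'a' vs 'd' => differ
  Position 6: 'b' vs 'b' => same
  Position 7: 'a' vs 'a' => same
  Position 8: 'd' vs 'b' => differ
Total differences (Hamming distance): 5

5


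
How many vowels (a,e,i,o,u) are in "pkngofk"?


Input: pkngofk
Checking each character:
  'p' at position 0: consonant
  'k' at position 1: consonant
  'n' at position 2: consonant
  'g' at position 3: consonant
  'o' at position 4: vowel (running total: 1)
  'f' at position 5: consonant
  'k' at position 6: consonant
Total vowels: 1

1


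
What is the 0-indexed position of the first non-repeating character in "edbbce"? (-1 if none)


Input: edbbce
Character frequencies:
  'b': 2
  'c': 1
  'd': 1
  'e': 2
Scanning left to right for freq == 1:
  Position 0 ('e'): freq=2, skip
  Position 1 ('d'): unique! => answer = 1

1


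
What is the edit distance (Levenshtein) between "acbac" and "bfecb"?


Computing edit distance: "acbac" -> "bfecb"
DP table:
           b    f    e    c    b
      0    1    2    3    4    5
  a   1    1    2    3    4    5
  c   2    2    2    3    3    4
  b   3    2    3    3    4    3
  a   4    3    3    4    4    4
  c   5    4    4    4    4    5
Edit distance = dp[5][5] = 5

5


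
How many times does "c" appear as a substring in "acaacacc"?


Searching for "c" in "acaacacc"
Scanning each position:
  Position 0: "a" => no
  Position 1: "c" => MATCH
  Position 2: "a" => no
  Position 3: "a" => no
  Position 4: "c" => MATCH
  Position 5: "a" => no
  Position 6: "c" => MATCH
  Position 7: "c" => MATCH
Total occurrences: 4

4


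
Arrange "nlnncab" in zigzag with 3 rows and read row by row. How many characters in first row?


Zigzag "nlnncab" into 3 rows:
Placing characters:
  'n' => row 0
  'l' => row 1
  'n' => row 2
  'n' => row 1
  'c' => row 0
  'a' => row 1
  'b' => row 2
Rows:
  Row 0: "nc"
  Row 1: "lna"
  Row 2: "nb"
First row length: 2

2


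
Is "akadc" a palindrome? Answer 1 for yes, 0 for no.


Input: akadc
Reversed: cdaka
  Compare pos 0 ('a') with pos 4 ('c'): MISMATCH
  Compare pos 1 ('k') with pos 3 ('d'): MISMATCH
Result: not a palindrome

0


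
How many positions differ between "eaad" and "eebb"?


Comparing "eaad" and "eebb" position by position:
  Position 0: 'e' vs 'e' => same
  Position 1: 'a' vs 'e' => DIFFER
  Position 2: 'a' vs 'b' => DIFFER
  Position 3: 'd' vs 'b' => DIFFER
Positions that differ: 3

3


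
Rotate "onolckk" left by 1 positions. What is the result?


Input: "onolckk", rotate left by 1
First 1 characters: "o"
Remaining characters: "nolckk"
Concatenate remaining + first: "nolckk" + "o" = "nolckko"

nolckko


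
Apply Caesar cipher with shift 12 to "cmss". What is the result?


Caesar cipher: shift "cmss" by 12
  'c' (pos 2) + 12 = pos 14 = 'o'
  'm' (pos 12) + 12 = pos 24 = 'y'
  's' (pos 18) + 12 = pos 4 = 'e'
  's' (pos 18) + 12 = pos 4 = 'e'
Result: oyee

oyee


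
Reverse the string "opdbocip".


Input: opdbocip
Reading characters right to left:
  Position 7: 'p'
  Position 6: 'i'
  Position 5: 'c'
  Position 4: 'o'
  Position 3: 'b'
  Position 2: 'd'
  Position 1: 'p'
  Position 0: 'o'
Reversed: picobdpo

picobdpo


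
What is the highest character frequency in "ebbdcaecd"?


Input: ebbdcaecd
Character counts:
  'a': 1
  'b': 2
  'c': 2
  'd': 2
  'e': 2
Maximum frequency: 2

2


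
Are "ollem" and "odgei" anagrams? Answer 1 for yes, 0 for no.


Strings: "ollem", "odgei"
Sorted first:  ellmo
Sorted second: degio
Differ at position 0: 'e' vs 'd' => not anagrams

0


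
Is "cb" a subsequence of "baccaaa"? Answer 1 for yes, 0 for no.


Check if "cb" is a subsequence of "baccaaa"
Greedy scan:
  Position 0 ('b'): no match needed
  Position 1 ('a'): no match needed
  Position 2 ('c'): matches sub[0] = 'c'
  Position 3 ('c'): no match needed
  Position 4 ('a'): no match needed
  Position 5 ('a'): no match needed
  Position 6 ('a'): no match needed
Only matched 1/2 characters => not a subsequence

0


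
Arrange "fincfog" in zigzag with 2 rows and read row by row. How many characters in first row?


Zigzag "fincfog" into 2 rows:
Placing characters:
  'f' => row 0
  'i' => row 1
  'n' => row 0
  'c' => row 1
  'f' => row 0
  'o' => row 1
  'g' => row 0
Rows:
  Row 0: "fnfg"
  Row 1: "ico"
First row length: 4

4


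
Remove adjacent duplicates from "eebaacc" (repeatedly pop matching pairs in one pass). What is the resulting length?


Input: eebaacc
Stack-based adjacent duplicate removal:
  Read 'e': push. Stack: e
  Read 'e': matches stack top 'e' => pop. Stack: (empty)
  Read 'b': push. Stack: b
  Read 'a': push. Stack: ba
  Read 'a': matches stack top 'a' => pop. Stack: b
  Read 'c': push. Stack: bc
  Read 'c': matches stack top 'c' => pop. Stack: b
Final stack: "b" (length 1)

1


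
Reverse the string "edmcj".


Input: edmcj
Reading characters right to left:
  Position 4: 'j'
  Position 3: 'c'
  Position 2: 'm'
  Position 1: 'd'
  Position 0: 'e'
Reversed: jcmde

jcmde


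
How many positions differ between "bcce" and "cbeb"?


Comparing "bcce" and "cbeb" position by position:
  Position 0: 'b' vs 'c' => DIFFER
  Position 1: 'c' vs 'b' => DIFFER
  Position 2: 'c' vs 'e' => DIFFER
  Position 3: 'e' vs 'b' => DIFFER
Positions that differ: 4

4


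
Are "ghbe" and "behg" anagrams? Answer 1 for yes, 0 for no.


Strings: "ghbe", "behg"
Sorted first:  begh
Sorted second: begh
Sorted forms match => anagrams

1


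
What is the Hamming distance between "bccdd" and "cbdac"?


Comparing "bccdd" and "cbdac" position by position:
  Position 0: 'b' vs 'c' => differ
  Position 1: 'c' vs 'b' => differ
  Position 2: 'c' vs 'd' => differ
  Position 3: 'd' vs 'a' => differ
  Position 4: 'd' vs 'c' => differ
Total differences (Hamming distance): 5

5


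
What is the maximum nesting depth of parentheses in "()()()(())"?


Input: "()()()(())"
Tracking depth:
  Position 0 '(': depth becomes 1
  Position 1 ')': depth becomes 0
  Position 2 '(': depth becomes 1
  Position 3 ')': depth becomes 0
  Position 4 '(': depth becomes 1
  Position 5 ')': depth becomes 0
  Position 6 '(': depth becomes 1
  Position 7 '(': depth becomes 2
  Position 8 ')': depth becomes 1
  Position 9 ')': depth becomes 0
Maximum depth reached: 2

2


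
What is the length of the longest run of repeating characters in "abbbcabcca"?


Input: "abbbcabcca"
Scanning for longest run:
  Position 1 ('b'): new char, reset run to 1
  Position 2 ('b'): continues run of 'b', length=2
  Position 3 ('b'): continues run of 'b', length=3
  Position 4 ('c'): new char, reset run to 1
  Position 5 ('a'): new char, reset run to 1
  Position 6 ('b'): new char, reset run to 1
  Position 7 ('c'): new char, reset run to 1
  Position 8 ('c'): continues run of 'c', length=2
  Position 9 ('a'): new char, reset run to 1
Longest run: 'b' with length 3

3


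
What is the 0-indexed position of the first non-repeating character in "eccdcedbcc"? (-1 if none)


Input: eccdcedbcc
Character frequencies:
  'b': 1
  'c': 5
  'd': 2
  'e': 2
Scanning left to right for freq == 1:
  Position 0 ('e'): freq=2, skip
  Position 1 ('c'): freq=5, skip
  Position 2 ('c'): freq=5, skip
  Position 3 ('d'): freq=2, skip
  Position 4 ('c'): freq=5, skip
  Position 5 ('e'): freq=2, skip
  Position 6 ('d'): freq=2, skip
  Position 7 ('b'): unique! => answer = 7

7


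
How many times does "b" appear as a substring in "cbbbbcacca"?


Searching for "b" in "cbbbbcacca"
Scanning each position:
  Position 0: "c" => no
  Position 1: "b" => MATCH
  Position 2: "b" => MATCH
  Position 3: "b" => MATCH
  Position 4: "b" => MATCH
  Position 5: "c" => no
  Position 6: "a" => no
  Position 7: "c" => no
  Position 8: "c" => no
  Position 9: "a" => no
Total occurrences: 4

4


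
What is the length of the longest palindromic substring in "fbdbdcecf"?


Input: "fbdbdcecf"
Checking substrings for palindromes:
  [1:4] "bdb" (len 3) => palindrome
  [2:5] "dbd" (len 3) => palindrome
  [5:8] "cec" (len 3) => palindrome
Longest palindromic substring: "bdb" with length 3

3


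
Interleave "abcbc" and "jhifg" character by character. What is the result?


Interleaving "abcbc" and "jhifg":
  Position 0: 'a' from first, 'j' from second => "aj"
  Position 1: 'b' from first, 'h' from second => "bh"
  Position 2: 'c' from first, 'i' from second => "ci"
  Position 3: 'b' from first, 'f' from second => "bf"
  Position 4: 'c' from first, 'g' from second => "cg"
Result: ajbhcibfcg

ajbhcibfcg


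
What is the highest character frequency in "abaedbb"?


Input: abaedbb
Character counts:
  'a': 2
  'b': 3
  'd': 1
  'e': 1
Maximum frequency: 3

3


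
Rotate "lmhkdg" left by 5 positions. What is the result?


Input: "lmhkdg", rotate left by 5
First 5 characters: "lmhkd"
Remaining characters: "g"
Concatenate remaining + first: "g" + "lmhkd" = "glmhkd"

glmhkd


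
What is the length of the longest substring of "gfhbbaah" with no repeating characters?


Input: "gfhbbaah"
Sliding window (track last position of each char):
  Position 0 ('g'): window [0,0] length 1 -- new best
  Position 1 ('f'): window [0,1] length 2 -- new best
  Position 2 ('h'): window [0,2] length 3 -- new best
  Position 3 ('b'): window [0,3] length 4 -- new best
  Position 4 ('b'): repeat (last at 3), move window start to 4
  Position 4 ('b'): window [4,4] length 1
  Position 5 ('a'): window [4,5] length 2
  Position 6 ('a'): repeat (last at 5), move window start to 6
  Position 6 ('a'): window [6,6] length 1
  Position 7 ('h'): window [6,7] length 2
Longest substring with no repeats: "gfhb" with length 4

4


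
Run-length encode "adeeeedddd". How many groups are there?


Input: adeeeedddd
Scanning for consecutive runs:
  Group 1: 'a' x 1 (positions 0-0)
  Group 2: 'd' x 1 (positions 1-1)
  Group 3: 'e' x 4 (positions 2-5)
  Group 4: 'd' x 4 (positions 6-9)
Total groups: 4

4


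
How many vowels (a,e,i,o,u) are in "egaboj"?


Input: egaboj
Checking each character:
  'e' at position 0: vowel (running total: 1)
  'g' at position 1: consonant
  'a' at position 2: vowel (running total: 2)
  'b' at position 3: consonant
  'o' at position 4: vowel (running total: 3)
  'j' at position 5: consonant
Total vowels: 3

3


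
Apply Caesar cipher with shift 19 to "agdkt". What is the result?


Caesar cipher: shift "agdkt" by 19
  'a' (pos 0) + 19 = pos 19 = 't'
  'g' (pos 6) + 19 = pos 25 = 'z'
  'd' (pos 3) + 19 = pos 22 = 'w'
  'k' (pos 10) + 19 = pos 3 = 'd'
  't' (pos 19) + 19 = pos 12 = 'm'
Result: tzwdm

tzwdm


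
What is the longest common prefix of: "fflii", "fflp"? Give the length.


Words: fflii, fflp
  Position 0: all 'f' => match
  Position 1: all 'f' => match
  Position 2: all 'l' => match
  Position 3: ('i', 'p') => mismatch, stop
LCP = "ffl" (length 3)

3


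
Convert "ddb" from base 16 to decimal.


Input: "ddb" in base 16
Positional expansion:
  Digit 'd' (value 13) x 16^2 = 3328
  Digit 'd' (value 13) x 16^1 = 208
  Digit 'b' (value 11) x 16^0 = 11
Sum = 3547

3547


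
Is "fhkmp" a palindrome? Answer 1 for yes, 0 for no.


Input: fhkmp
Reversed: pmkhf
  Compare pos 0 ('f') with pos 4 ('p'): MISMATCH
  Compare pos 1 ('h') with pos 3 ('m'): MISMATCH
Result: not a palindrome

0


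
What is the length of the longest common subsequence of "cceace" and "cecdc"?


LCS of "cceace" and "cecdc"
DP table:
           c    e    c    d    c
      0    0    0    0    0    0
  c   0    1    1    1    1    1
  c   0    1    1    2    2    2
  e   0    1    2    2    2    2
  a   0    1    2    2    2    2
  c   0    1    2    3    3    3
  e   0    1    2    3    3    3
LCS length = dp[6][5] = 3

3


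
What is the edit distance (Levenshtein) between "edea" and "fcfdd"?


Computing edit distance: "edea" -> "fcfdd"
DP table:
           f    c    f    d    d
      0    1    2    3    4    5
  e   1    1    2    3    4    5
  d   2    2    2    3    3    4
  e   3    3    3    3    4    4
  a   4    4    4    4    4    5
Edit distance = dp[4][5] = 5

5


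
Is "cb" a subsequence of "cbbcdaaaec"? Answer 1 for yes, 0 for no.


Check if "cb" is a subsequence of "cbbcdaaaec"
Greedy scan:
  Position 0 ('c'): matches sub[0] = 'c'
  Position 1 ('b'): matches sub[1] = 'b'
  Position 2 ('b'): no match needed
  Position 3 ('c'): no match needed
  Position 4 ('d'): no match needed
  Position 5 ('a'): no match needed
  Position 6 ('a'): no match needed
  Position 7 ('a'): no match needed
  Position 8 ('e'): no match needed
  Position 9 ('c'): no match needed
All 2 characters matched => is a subsequence

1


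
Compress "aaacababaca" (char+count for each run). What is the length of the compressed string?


Input: aaacababaca
Runs:
  'a' x 3 => "a3"
  'c' x 1 => "c1"
  'a' x 1 => "a1"
  'b' x 1 => "b1"
  'a' x 1 => "a1"
  'b' x 1 => "b1"
  'a' x 1 => "a1"
  'c' x 1 => "c1"
  'a' x 1 => "a1"
Compressed: "a3c1a1b1a1b1a1c1a1"
Compressed length: 18

18


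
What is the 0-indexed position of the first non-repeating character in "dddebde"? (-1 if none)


Input: dddebde
Character frequencies:
  'b': 1
  'd': 4
  'e': 2
Scanning left to right for freq == 1:
  Position 0 ('d'): freq=4, skip
  Position 1 ('d'): freq=4, skip
  Position 2 ('d'): freq=4, skip
  Position 3 ('e'): freq=2, skip
  Position 4 ('b'): unique! => answer = 4

4


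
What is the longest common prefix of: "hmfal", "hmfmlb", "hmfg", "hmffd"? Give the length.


Words: hmfal, hmfmlb, hmfg, hmffd
  Position 0: all 'h' => match
  Position 1: all 'm' => match
  Position 2: all 'f' => match
  Position 3: ('a', 'm', 'g', 'f') => mismatch, stop
LCP = "hmf" (length 3)

3


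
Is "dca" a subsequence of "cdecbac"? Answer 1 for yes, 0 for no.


Check if "dca" is a subsequence of "cdecbac"
Greedy scan:
  Position 0 ('c'): no match needed
  Position 1 ('d'): matches sub[0] = 'd'
  Position 2 ('e'): no match needed
  Position 3 ('c'): matches sub[1] = 'c'
  Position 4 ('b'): no match needed
  Position 5 ('a'): matches sub[2] = 'a'
  Position 6 ('c'): no match needed
All 3 characters matched => is a subsequence

1


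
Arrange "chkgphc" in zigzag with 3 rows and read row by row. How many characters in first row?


Zigzag "chkgphc" into 3 rows:
Placing characters:
  'c' => row 0
  'h' => row 1
  'k' => row 2
  'g' => row 1
  'p' => row 0
  'h' => row 1
  'c' => row 2
Rows:
  Row 0: "cp"
  Row 1: "hgh"
  Row 2: "kc"
First row length: 2

2


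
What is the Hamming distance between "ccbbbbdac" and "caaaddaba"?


Comparing "ccbbbbdac" and "caaaddaba" position by position:
  Position 0: 'c' vs 'c' => same
  Position 1: 'c' vs 'a' => differ
  Position 2: 'b' vs 'a' => differ
  Position 3: 'b' vs 'a' => differ
  Position 4: 'b' vs 'd' => differ
  Position 5: 'b' vs 'd' => differ
  Position 6: 'd' vs 'a' => differ
  Position 7: 'a' vs 'b' => differ
  Position 8: 'c' vs 'a' => differ
Total differences (Hamming distance): 8

8


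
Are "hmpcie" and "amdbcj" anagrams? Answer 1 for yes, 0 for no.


Strings: "hmpcie", "amdbcj"
Sorted first:  cehimp
Sorted second: abcdjm
Differ at position 0: 'c' vs 'a' => not anagrams

0


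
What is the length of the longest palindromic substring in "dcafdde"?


Input: "dcafdde"
Checking substrings for palindromes:
  [4:6] "dd" (len 2) => palindrome
Longest palindromic substring: "dd" with length 2

2


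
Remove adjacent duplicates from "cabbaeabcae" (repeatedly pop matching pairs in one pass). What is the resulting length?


Input: cabbaeabcae
Stack-based adjacent duplicate removal:
  Read 'c': push. Stack: c
  Read 'a': push. Stack: ca
  Read 'b': push. Stack: cab
  Read 'b': matches stack top 'b' => pop. Stack: ca
  Read 'a': matches stack top 'a' => pop. Stack: c
  Read 'e': push. Stack: ce
  Read 'a': push. Stack: cea
  Read 'b': push. Stack: ceab
  Read 'c': push. Stack: ceabc
  Read 'a': push. Stack: ceabca
  Read 'e': push. Stack: ceabcae
Final stack: "ceabcae" (length 7)

7


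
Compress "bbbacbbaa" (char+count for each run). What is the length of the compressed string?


Input: bbbacbbaa
Runs:
  'b' x 3 => "b3"
  'a' x 1 => "a1"
  'c' x 1 => "c1"
  'b' x 2 => "b2"
  'a' x 2 => "a2"
Compressed: "b3a1c1b2a2"
Compressed length: 10

10


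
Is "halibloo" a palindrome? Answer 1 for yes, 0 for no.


Input: halibloo
Reversed: oolbilah
  Compare pos 0 ('h') with pos 7 ('o'): MISMATCH
  Compare pos 1 ('a') with pos 6 ('o'): MISMATCH
  Compare pos 2 ('l') with pos 5 ('l'): match
  Compare pos 3 ('i') with pos 4 ('b'): MISMATCH
Result: not a palindrome

0


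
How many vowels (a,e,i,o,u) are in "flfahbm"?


Input: flfahbm
Checking each character:
  'f' at position 0: consonant
  'l' at position 1: consonant
  'f' at position 2: consonant
  'a' at position 3: vowel (running total: 1)
  'h' at position 4: consonant
  'b' at position 5: consonant
  'm' at position 6: consonant
Total vowels: 1

1


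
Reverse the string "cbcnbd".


Input: cbcnbd
Reading characters right to left:
  Position 5: 'd'
  Position 4: 'b'
  Position 3: 'n'
  Position 2: 'c'
  Position 1: 'b'
  Position 0: 'c'
Reversed: dbncbc

dbncbc


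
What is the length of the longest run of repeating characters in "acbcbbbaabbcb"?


Input: "acbcbbbaabbcb"
Scanning for longest run:
  Position 1 ('c'): new char, reset run to 1
  Position 2 ('b'): new char, reset run to 1
  Position 3 ('c'): new char, reset run to 1
  Position 4 ('b'): new char, reset run to 1
  Position 5 ('b'): continues run of 'b', length=2
  Position 6 ('b'): continues run of 'b', length=3
  Position 7 ('a'): new char, reset run to 1
  Position 8 ('a'): continues run of 'a', length=2
  Position 9 ('b'): new char, reset run to 1
  Position 10 ('b'): continues run of 'b', length=2
  Position 11 ('c'): new char, reset run to 1
  Position 12 ('b'): new char, reset run to 1
Longest run: 'b' with length 3

3


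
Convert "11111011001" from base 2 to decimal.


Input: "11111011001" in base 2
Positional expansion:
  Digit '1' (value 1) x 2^10 = 1024
  Digit '1' (value 1) x 2^9 = 512
  Digit '1' (value 1) x 2^8 = 256
  Digit '1' (value 1) x 2^7 = 128
  Digit '1' (value 1) x 2^6 = 64
  Digit '0' (value 0) x 2^5 = 0
  Digit '1' (value 1) x 2^4 = 16
  Digit '1' (value 1) x 2^3 = 8
  Digit '0' (value 0) x 2^2 = 0
  Digit '0' (value 0) x 2^1 = 0
  Digit '1' (value 1) x 2^0 = 1
Sum = 2009

2009


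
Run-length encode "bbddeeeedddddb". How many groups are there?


Input: bbddeeeedddddb
Scanning for consecutive runs:
  Group 1: 'b' x 2 (positions 0-1)
  Group 2: 'd' x 2 (positions 2-3)
  Group 3: 'e' x 4 (positions 4-7)
  Group 4: 'd' x 5 (positions 8-12)
  Group 5: 'b' x 1 (positions 13-13)
Total groups: 5

5


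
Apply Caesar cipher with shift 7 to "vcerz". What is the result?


Caesar cipher: shift "vcerz" by 7
  'v' (pos 21) + 7 = pos 2 = 'c'
  'c' (pos 2) + 7 = pos 9 = 'j'
  'e' (pos 4) + 7 = pos 11 = 'l'
  'r' (pos 17) + 7 = pos 24 = 'y'
  'z' (pos 25) + 7 = pos 6 = 'g'
Result: cjlyg

cjlyg


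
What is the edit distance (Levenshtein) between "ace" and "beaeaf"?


Computing edit distance: "ace" -> "beaeaf"
DP table:
           b    e    a    e    a    f
      0    1    2    3    4    5    6
  a   1    1    2    2    3    4    5
  c   2    2    2    3    3    4    5
  e   3    3    2    3    3    4    5
Edit distance = dp[3][6] = 5

5


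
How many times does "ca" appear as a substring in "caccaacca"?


Searching for "ca" in "caccaacca"
Scanning each position:
  Position 0: "ca" => MATCH
  Position 1: "ac" => no
  Position 2: "cc" => no
  Position 3: "ca" => MATCH
  Position 4: "aa" => no
  Position 5: "ac" => no
  Position 6: "cc" => no
  Position 7: "ca" => MATCH
Total occurrences: 3

3


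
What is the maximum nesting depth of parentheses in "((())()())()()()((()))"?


Input: "((())()())()()()((()))"
Tracking depth:
  Position 0 '(': depth becomes 1
  Position 1 '(': depth becomes 2
  Position 2 '(': depth becomes 3
  Position 3 ')': depth becomes 2
  Position 4 ')': depth becomes 1
  Position 5 '(': depth becomes 2
  Position 6 ')': depth becomes 1
  Position 7 '(': depth becomes 2
  Position 8 ')': depth becomes 1
  Position 9 ')': depth becomes 0
  Position 10 '(': depth becomes 1
  Position 11 ')': depth becomes 0
  Position 12 '(': depth becomes 1
  Position 13 ')': depth becomes 0
  Position 14 '(': depth becomes 1
  Position 15 ')': depth becomes 0
  Position 16 '(': depth becomes 1
  Position 17 '(': depth becomes 2
  Position 18 '(': depth becomes 3
  Position 19 ')': depth becomes 2
  Position 20 ')': depth becomes 1
  Position 21 ')': depth becomes 0
Maximum depth reached: 3

3


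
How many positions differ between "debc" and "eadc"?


Comparing "debc" and "eadc" position by position:
  Position 0: 'd' vs 'e' => DIFFER
  Position 1: 'e' vs 'a' => DIFFER
  Position 2: 'b' vs 'd' => DIFFER
  Position 3: 'c' vs 'c' => same
Positions that differ: 3

3


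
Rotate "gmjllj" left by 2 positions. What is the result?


Input: "gmjllj", rotate left by 2
First 2 characters: "gm"
Remaining characters: "jllj"
Concatenate remaining + first: "jllj" + "gm" = "jlljgm"

jlljgm


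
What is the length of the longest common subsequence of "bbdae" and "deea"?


LCS of "bbdae" and "deea"
DP table:
           d    e    e    a
      0    0    0    0    0
  b   0    0    0    0    0
  b   0    0    0    0    0
  d   0    1    1    1    1
  a   0    1    1    1    2
  e   0    1    2    2    2
LCS length = dp[5][4] = 2

2


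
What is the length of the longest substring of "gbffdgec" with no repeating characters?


Input: "gbffdgec"
Sliding window (track last position of each char):
  Position 0 ('g'): window [0,0] length 1 -- new best
  Position 1 ('b'): window [0,1] length 2 -- new best
  Position 2 ('f'): window [0,2] length 3 -- new best
  Position 3 ('f'): repeat (last at 2), move window start to 3
  Position 3 ('f'): window [3,3] length 1
  Position 4 ('d'): window [3,4] length 2
  Position 5 ('g'): window [3,5] length 3
  Position 6 ('e'): window [3,6] length 4 -- new best
  Position 7 ('c'): window [3,7] length 5 -- new best
Longest substring with no repeats: "fdgec" with length 5

5


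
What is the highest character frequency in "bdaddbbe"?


Input: bdaddbbe
Character counts:
  'a': 1
  'b': 3
  'd': 3
  'e': 1
Maximum frequency: 3

3


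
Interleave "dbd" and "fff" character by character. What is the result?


Interleaving "dbd" and "fff":
  Position 0: 'd' from first, 'f' from second => "df"
  Position 1: 'b' from first, 'f' from second => "bf"
  Position 2: 'd' from first, 'f' from second => "df"
Result: dfbfdf

dfbfdf


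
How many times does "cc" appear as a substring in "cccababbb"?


Searching for "cc" in "cccababbb"
Scanning each position:
  Position 0: "cc" => MATCH
  Position 1: "cc" => MATCH
  Position 2: "ca" => no
  Position 3: "ab" => no
  Position 4: "ba" => no
  Position 5: "ab" => no
  Position 6: "bb" => no
  Position 7: "bb" => no
Total occurrences: 2

2


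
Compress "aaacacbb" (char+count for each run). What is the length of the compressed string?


Input: aaacacbb
Runs:
  'a' x 3 => "a3"
  'c' x 1 => "c1"
  'a' x 1 => "a1"
  'c' x 1 => "c1"
  'b' x 2 => "b2"
Compressed: "a3c1a1c1b2"
Compressed length: 10

10


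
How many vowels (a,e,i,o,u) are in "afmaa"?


Input: afmaa
Checking each character:
  'a' at position 0: vowel (running total: 1)
  'f' at position 1: consonant
  'm' at position 2: consonant
  'a' at position 3: vowel (running total: 2)
  'a' at position 4: vowel (running total: 3)
Total vowels: 3

3


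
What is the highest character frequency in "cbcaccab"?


Input: cbcaccab
Character counts:
  'a': 2
  'b': 2
  'c': 4
Maximum frequency: 4

4


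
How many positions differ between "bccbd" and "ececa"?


Comparing "bccbd" and "ececa" position by position:
  Position 0: 'b' vs 'e' => DIFFER
  Position 1: 'c' vs 'c' => same
  Position 2: 'c' vs 'e' => DIFFER
  Position 3: 'b' vs 'c' => DIFFER
  Position 4: 'd' vs 'a' => DIFFER
Positions that differ: 4

4


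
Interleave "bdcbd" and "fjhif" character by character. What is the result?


Interleaving "bdcbd" and "fjhif":
  Position 0: 'b' from first, 'f' from second => "bf"
  Position 1: 'd' from first, 'j' from second => "dj"
  Position 2: 'c' from first, 'h' from second => "ch"
  Position 3: 'b' from first, 'i' from second => "bi"
  Position 4: 'd' from first, 'f' from second => "df"
Result: bfdjchbidf

bfdjchbidf


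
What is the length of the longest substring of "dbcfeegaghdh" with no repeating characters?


Input: "dbcfeegaghdh"
Sliding window (track last position of each char):
  Position 0 ('d'): window [0,0] length 1 -- new best
  Position 1 ('b'): window [0,1] length 2 -- new best
  Position 2 ('c'): window [0,2] length 3 -- new best
  Position 3 ('f'): window [0,3] length 4 -- new best
  Position 4 ('e'): window [0,4] length 5 -- new best
  Position 5 ('e'): repeat (last at 4), move window start to 5
  Position 5 ('e'): window [5,5] length 1
  Position 6 ('g'): window [5,6] length 2
  Position 7 ('a'): window [5,7] length 3
  Position 8 ('g'): repeat (last at 6), move window start to 7
  Position 8 ('g'): window [7,8] length 2
  Position 9 ('h'): window [7,9] length 3
  Position 10 ('d'): window [7,10] length 4
  Position 11 ('h'): repeat (last at 9), move window start to 10
  Position 11 ('h'): window [10,11] length 2
Longest substring with no repeats: "dbcfe" with length 5

5


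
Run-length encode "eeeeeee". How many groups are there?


Input: eeeeeee
Scanning for consecutive runs:
  Group 1: 'e' x 7 (positions 0-6)
Total groups: 1

1


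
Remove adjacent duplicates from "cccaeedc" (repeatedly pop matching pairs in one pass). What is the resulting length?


Input: cccaeedc
Stack-based adjacent duplicate removal:
  Read 'c': push. Stack: c
  Read 'c': matches stack top 'c' => pop. Stack: (empty)
  Read 'c': push. Stack: c
  Read 'a': push. Stack: ca
  Read 'e': push. Stack: cae
  Read 'e': matches stack top 'e' => pop. Stack: ca
  Read 'd': push. Stack: cad
  Read 'c': push. Stack: cadc
Final stack: "cadc" (length 4)

4


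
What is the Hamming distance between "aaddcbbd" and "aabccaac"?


Comparing "aaddcbbd" and "aabccaac" position by position:
  Position 0: 'a' vs 'a' => same
  Position 1: 'a' vs 'a' => same
  Position 2: 'd' vs 'b' => differ
  Position 3: 'd' vs 'c' => differ
  Position 4: 'c' vs 'c' => same
  Position 5: 'b' vs 'a' => differ
  Position 6: 'b' vs 'a' => differ
  Position 7: 'd' vs 'c' => differ
Total differences (Hamming distance): 5

5


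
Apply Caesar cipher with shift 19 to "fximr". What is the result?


Caesar cipher: shift "fximr" by 19
  'f' (pos 5) + 19 = pos 24 = 'y'
  'x' (pos 23) + 19 = pos 16 = 'q'
  'i' (pos 8) + 19 = pos 1 = 'b'
  'm' (pos 12) + 19 = pos 5 = 'f'
  'r' (pos 17) + 19 = pos 10 = 'k'
Result: yqbfk

yqbfk


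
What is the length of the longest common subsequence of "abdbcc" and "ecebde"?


LCS of "abdbcc" and "ecebde"
DP table:
           e    c    e    b    d    e
      0    0    0    0    0    0    0
  a   0    0    0    0    0    0    0
  b   0    0    0    0    1    1    1
  d   0    0    0    0    1    2    2
  b   0    0    0    0    1    2    2
  c   0    0    1    1    1    2    2
  c   0    0    1    1    1    2    2
LCS length = dp[6][6] = 2

2


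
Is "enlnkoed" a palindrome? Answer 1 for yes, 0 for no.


Input: enlnkoed
Reversed: deoknlne
  Compare pos 0 ('e') with pos 7 ('d'): MISMATCH
  Compare pos 1 ('n') with pos 6 ('e'): MISMATCH
  Compare pos 2 ('l') with pos 5 ('o'): MISMATCH
  Compare pos 3 ('n') with pos 4 ('k'): MISMATCH
Result: not a palindrome

0


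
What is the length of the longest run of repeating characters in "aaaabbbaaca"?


Input: "aaaabbbaaca"
Scanning for longest run:
  Position 1 ('a'): continues run of 'a', length=2
  Position 2 ('a'): continues run of 'a', length=3
  Position 3 ('a'): continues run of 'a', length=4
  Position 4 ('b'): new char, reset run to 1
  Position 5 ('b'): continues run of 'b', length=2
  Position 6 ('b'): continues run of 'b', length=3
  Position 7 ('a'): new char, reset run to 1
  Position 8 ('a'): continues run of 'a', length=2
  Position 9 ('c'): new char, reset run to 1
  Position 10 ('a'): new char, reset run to 1
Longest run: 'a' with length 4

4


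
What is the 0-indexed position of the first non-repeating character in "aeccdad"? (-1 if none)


Input: aeccdad
Character frequencies:
  'a': 2
  'c': 2
  'd': 2
  'e': 1
Scanning left to right for freq == 1:
  Position 0 ('a'): freq=2, skip
  Position 1 ('e'): unique! => answer = 1

1


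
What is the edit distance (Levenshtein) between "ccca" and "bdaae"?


Computing edit distance: "ccca" -> "bdaae"
DP table:
           b    d    a    a    e
      0    1    2    3    4    5
  c   1    1    2    3    4    5
  c   2    2    2    3    4    5
  c   3    3    3    3    4    5
  a   4    4    4    3    3    4
Edit distance = dp[4][5] = 4

4


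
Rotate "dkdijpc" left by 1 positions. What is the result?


Input: "dkdijpc", rotate left by 1
First 1 characters: "d"
Remaining characters: "kdijpc"
Concatenate remaining + first: "kdijpc" + "d" = "kdijpcd"

kdijpcd


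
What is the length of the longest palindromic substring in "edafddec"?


Input: "edafddec"
Checking substrings for palindromes:
  [4:6] "dd" (len 2) => palindrome
Longest palindromic substring: "dd" with length 2

2


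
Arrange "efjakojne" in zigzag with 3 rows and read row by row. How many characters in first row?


Zigzag "efjakojne" into 3 rows:
Placing characters:
  'e' => row 0
  'f' => row 1
  'j' => row 2
  'a' => row 1
  'k' => row 0
  'o' => row 1
  'j' => row 2
  'n' => row 1
  'e' => row 0
Rows:
  Row 0: "eke"
  Row 1: "faon"
  Row 2: "jj"
First row length: 3

3


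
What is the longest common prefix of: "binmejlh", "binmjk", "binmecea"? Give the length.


Words: binmejlh, binmjk, binmecea
  Position 0: all 'b' => match
  Position 1: all 'i' => match
  Position 2: all 'n' => match
  Position 3: all 'm' => match
  Position 4: ('e', 'j', 'e') => mismatch, stop
LCP = "binm" (length 4)

4


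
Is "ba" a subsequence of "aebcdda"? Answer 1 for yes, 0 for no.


Check if "ba" is a subsequence of "aebcdda"
Greedy scan:
  Position 0 ('a'): no match needed
  Position 1 ('e'): no match needed
  Position 2 ('b'): matches sub[0] = 'b'
  Position 3 ('c'): no match needed
  Position 4 ('d'): no match needed
  Position 5 ('d'): no match needed
  Position 6 ('a'): matches sub[1] = 'a'
All 2 characters matched => is a subsequence

1


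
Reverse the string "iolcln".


Input: iolcln
Reading characters right to left:
  Position 5: 'n'
  Position 4: 'l'
  Position 3: 'c'
  Position 2: 'l'
  Position 1: 'o'
  Position 0: 'i'
Reversed: nlcloi

nlcloi


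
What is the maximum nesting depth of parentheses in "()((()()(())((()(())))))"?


Input: "()((()()(())((()(())))))"
Tracking depth:
  Position 0 '(': depth becomes 1
  Position 1 ')': depth becomes 0
  Position 2 '(': depth becomes 1
  Position 3 '(': depth becomes 2
  Position 4 '(': depth becomes 3
  Position 5 ')': depth becomes 2
  Position 6 '(': depth becomes 3
  Position 7 ')': depth becomes 2
  Position 8 '(': depth becomes 3
  Position 9 '(': depth becomes 4
  Position 10 ')': depth becomes 3
  Position 11 ')': depth becomes 2
  Position 12 '(': depth becomes 3
  Position 13 '(': depth becomes 4
  Position 14 '(': depth becomes 5
  Position 15 ')': depth becomes 4
  Position 16 '(': depth becomes 5
  Position 17 '(': depth becomes 6
  Position 18 ')': depth becomes 5
  Position 19 ')': depth becomes 4
  Position 20 ')': depth becomes 3
  Position 21 ')': depth becomes 2
  Position 22 ')': depth becomes 1
  Position 23 ')': depth becomes 0
Maximum depth reached: 6

6


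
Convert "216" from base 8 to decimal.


Input: "216" in base 8
Positional expansion:
  Digit '2' (value 2) x 8^2 = 128
  Digit '1' (value 1) x 8^1 = 8
  Digit '6' (value 6) x 8^0 = 6
Sum = 142

142


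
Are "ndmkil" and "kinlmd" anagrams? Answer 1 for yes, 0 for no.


Strings: "ndmkil", "kinlmd"
Sorted first:  diklmn
Sorted second: diklmn
Sorted forms match => anagrams

1


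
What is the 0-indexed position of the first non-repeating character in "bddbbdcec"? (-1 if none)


Input: bddbbdcec
Character frequencies:
  'b': 3
  'c': 2
  'd': 3
  'e': 1
Scanning left to right for freq == 1:
  Position 0 ('b'): freq=3, skip
  Position 1 ('d'): freq=3, skip
  Position 2 ('d'): freq=3, skip
  Position 3 ('b'): freq=3, skip
  Position 4 ('b'): freq=3, skip
  Position 5 ('d'): freq=3, skip
  Position 6 ('c'): freq=2, skip
  Position 7 ('e'): unique! => answer = 7

7
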